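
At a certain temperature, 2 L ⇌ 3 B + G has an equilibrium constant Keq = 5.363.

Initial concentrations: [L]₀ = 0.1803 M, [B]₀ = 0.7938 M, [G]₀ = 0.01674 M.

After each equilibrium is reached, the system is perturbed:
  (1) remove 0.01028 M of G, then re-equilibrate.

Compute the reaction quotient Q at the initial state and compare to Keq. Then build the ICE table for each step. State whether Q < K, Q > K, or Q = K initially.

Q₀ = 0.2576 vs Keq = 5.363 ⇒ Q<K, forward
Step 1:
                  L         B         G
  I          0.1803    0.7938   0.01674
  C        -0.08646    0.1297   0.04323
  E         0.09384    0.9235   0.05997
  solve Keq expr → x = 0.04323; check Q = 5.363
Then remove 0.01028 M of G.
Step 2:
                  L         B         G
  I         0.09384    0.9235   0.04969
  C        -0.00514  0.007711   0.00257
  E          0.0887    0.9312   0.05226
  solve Keq expr → x = 0.00257; check Q = 5.363

Q₀ = 0.2576; Q < K (proceeds forward)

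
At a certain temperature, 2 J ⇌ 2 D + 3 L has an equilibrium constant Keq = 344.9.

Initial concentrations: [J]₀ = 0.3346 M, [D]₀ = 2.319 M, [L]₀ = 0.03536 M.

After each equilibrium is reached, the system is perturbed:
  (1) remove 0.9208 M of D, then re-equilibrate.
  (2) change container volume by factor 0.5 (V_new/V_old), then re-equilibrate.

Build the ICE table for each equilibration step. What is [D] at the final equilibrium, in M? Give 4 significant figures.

[D]_eq = 3.323 M

Q₀ = 0.002124 vs Keq = 344.9 ⇒ Q<K, forward
Step 1:
                    J           D           L
  init         0.3346       2.319     0.03536
  Δ           -0.2894      0.2894      0.4341
  eq          0.04518       2.608      0.4695
  solve Keq expr → x = 0.1447; check Q = 344.9
Then remove 0.9208 M of D.
Step 2:
                    J           D           L
  init        0.04518       1.688      0.4695
  Δ          -0.01375     0.01375     0.02062
  eq          0.03143       1.701      0.4901
  solve Keq expr → x = 0.006874; check Q = 344.9
Then change container volume by factor 0.5 (V_new/V_old).
Step 3:
                    J           D           L
  init        0.06287       3.403      0.9802
  Δ           0.07991    -0.07991     -0.1199
  eq           0.1428       3.323      0.8603
  solve Keq expr → x = -0.03996; check Q = 344.9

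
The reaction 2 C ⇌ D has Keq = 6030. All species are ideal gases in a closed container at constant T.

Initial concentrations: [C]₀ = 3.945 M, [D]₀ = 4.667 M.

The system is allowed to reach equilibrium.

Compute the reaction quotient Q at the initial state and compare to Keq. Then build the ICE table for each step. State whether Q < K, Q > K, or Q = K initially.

Q₀ = 0.2999 vs Keq = 6030 ⇒ Q<K, forward
Step 1:
                  C         D
  I           3.945     4.667
  C          -3.912     1.956
  E         0.03314     6.623
  solve Keq expr → x = 1.956; check Q = 6030

Q₀ = 0.2999; Q < K (proceeds forward)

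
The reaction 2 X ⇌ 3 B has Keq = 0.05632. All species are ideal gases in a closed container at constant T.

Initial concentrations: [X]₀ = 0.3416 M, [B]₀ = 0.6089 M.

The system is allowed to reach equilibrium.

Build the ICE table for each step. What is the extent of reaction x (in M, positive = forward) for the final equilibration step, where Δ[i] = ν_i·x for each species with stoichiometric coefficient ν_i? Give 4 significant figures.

Q₀ = 1.935 vs Keq = 0.05632 ⇒ Q>K, reverse
Step 1:
                  X         B
  Initial    0.3416    0.6089
  Change     0.2299   -0.3449
  Equil      0.5715     0.264
  solve Keq expr → x = -0.115; check Q = 0.05632

x = -0.115 M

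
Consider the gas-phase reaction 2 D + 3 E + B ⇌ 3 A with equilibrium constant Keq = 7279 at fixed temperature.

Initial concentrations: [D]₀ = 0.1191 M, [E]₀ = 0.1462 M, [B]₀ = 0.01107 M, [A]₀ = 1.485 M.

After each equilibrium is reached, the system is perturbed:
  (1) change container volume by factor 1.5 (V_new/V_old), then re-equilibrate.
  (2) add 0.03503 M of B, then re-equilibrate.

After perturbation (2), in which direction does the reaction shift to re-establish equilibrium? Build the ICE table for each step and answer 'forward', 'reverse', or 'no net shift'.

Direction: forward

Q₀ = 6.6737e+06 vs Keq = 7279 ⇒ Q>K, reverse
Step 1:
                  D         E         B         A
  I          0.1191    0.1462   0.01107     1.485
  C          0.1449    0.2174   0.07246   -0.2174
  E           0.264    0.3636   0.08353     1.268
  solve Keq expr → x = -0.07246; check Q = 7279
Then change container volume by factor 1.5 (V_new/V_old).
Step 2:
                  D         E         B         A
  I           0.176    0.2424   0.05569    0.8451
  C         0.02969   0.04453   0.01484  -0.04453
  E          0.2057    0.2869   0.07053    0.8006
  solve Keq expr → x = -0.01484; check Q = 7279
Then add 0.03503 M of B.
Step 3:
                  D         E         B         A
  I          0.2057    0.2869    0.1056    0.8006
  C        -0.01102  -0.01654 -0.005512   0.01654
  E          0.1947    0.2704       0.1    0.8171
  solve Keq expr → x = 0.005512; check Q = 7279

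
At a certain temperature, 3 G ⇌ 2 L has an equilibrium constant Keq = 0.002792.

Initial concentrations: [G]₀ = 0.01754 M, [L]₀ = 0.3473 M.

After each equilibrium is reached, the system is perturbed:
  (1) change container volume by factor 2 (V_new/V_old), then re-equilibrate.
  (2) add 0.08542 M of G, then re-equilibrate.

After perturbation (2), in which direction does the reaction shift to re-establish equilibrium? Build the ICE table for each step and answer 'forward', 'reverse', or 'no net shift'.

Direction: forward

Q₀ = 2.2352e+04 vs Keq = 0.002792 ⇒ Q>K, reverse
Step 1:
                   G          L
  I          0.01754     0.3473
  C           0.4921    -0.3281
  E           0.5097    0.01923
  solve Keq expr → x = -0.164; check Q = 0.002792
Then change container volume by factor 2 (V_new/V_old).
Step 2:
                   G          L
  I           0.2548   0.009613
  C         0.003983  -0.002655
  E           0.2588   0.006957
  solve Keq expr → x = -0.001328; check Q = 0.002792
Then add 0.08542 M of G.
Step 3:
                   G          L
  I           0.3442   0.006957
  C         -0.00521   0.003473
  E            0.339    0.01043
  solve Keq expr → x = 0.001737; check Q = 0.002792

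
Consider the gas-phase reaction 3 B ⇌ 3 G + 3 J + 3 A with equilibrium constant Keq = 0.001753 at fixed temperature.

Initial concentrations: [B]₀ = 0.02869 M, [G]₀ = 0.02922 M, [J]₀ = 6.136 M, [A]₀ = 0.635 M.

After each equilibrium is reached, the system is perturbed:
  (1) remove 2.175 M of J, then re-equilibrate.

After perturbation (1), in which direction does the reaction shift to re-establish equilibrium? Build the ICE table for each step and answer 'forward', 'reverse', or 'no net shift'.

Q₀ = 62.49 vs Keq = 0.001753 ⇒ Q>K, reverse
Step 1:
                   B          G          J          A
  Initial    0.02869    0.02922      6.136      0.635
  Change      0.0274    -0.0274    -0.0274    -0.0274
  Equil      0.05609   0.001822      6.109     0.6076
  solve Keq expr → x = -0.009133; check Q = 0.001753
Then remove 2.175 M of J.
Step 2:
                   B          G          J          A
  Initial    0.05609   0.001822      3.934     0.6076
  Change  -9.5430e-04 9.5430e-04 9.5430e-04 9.5430e-04
  Equil      0.05513   0.002776      3.935     0.6086
  solve Keq expr → x = 3.1810e-04; check Q = 0.001753

Direction: forward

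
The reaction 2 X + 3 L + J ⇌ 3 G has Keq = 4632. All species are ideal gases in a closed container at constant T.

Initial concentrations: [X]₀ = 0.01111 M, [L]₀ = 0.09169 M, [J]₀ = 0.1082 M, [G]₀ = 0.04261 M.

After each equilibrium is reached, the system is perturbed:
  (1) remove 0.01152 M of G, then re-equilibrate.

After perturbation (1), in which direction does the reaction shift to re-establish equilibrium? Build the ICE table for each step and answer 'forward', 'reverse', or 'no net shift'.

Q₀ = 7515 vs Keq = 4632 ⇒ Q>K, reverse
Step 1:
                  X         L         J         G
  init      0.01111   0.09169    0.1082   0.04261
  Δ        0.001463  0.002195 7.3172e-04 -0.002195
  eq        0.01257   0.09389    0.1089   0.04041
  solve Keq expr → x = -7.3172e-04; check Q = 4632
Then remove 0.01152 M of G.
Step 2:
                  X         L         J         G
  init      0.01257   0.09389    0.1089   0.02889
  Δ       -0.002662 -0.003992 -0.001331  0.003992
  eq       0.009912   0.08989    0.1076   0.03289
  solve Keq expr → x = 0.001331; check Q = 4632

Direction: forward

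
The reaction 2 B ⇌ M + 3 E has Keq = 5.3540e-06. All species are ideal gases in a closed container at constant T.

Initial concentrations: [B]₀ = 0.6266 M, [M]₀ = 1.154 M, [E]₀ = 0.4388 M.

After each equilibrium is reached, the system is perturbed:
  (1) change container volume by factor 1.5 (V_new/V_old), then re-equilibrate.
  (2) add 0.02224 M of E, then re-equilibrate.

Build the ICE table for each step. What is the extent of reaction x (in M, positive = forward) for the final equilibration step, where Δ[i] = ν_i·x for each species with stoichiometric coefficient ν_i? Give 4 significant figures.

x = -0.007319 M

Q₀ = 0.2483 vs Keq = 5.3540e-06 ⇒ Q>K, reverse
Step 1:
                   B          M          E
  Initial     0.6266      1.154     0.4388
  Change      0.2816    -0.1408    -0.4225
  Equil       0.9082      1.013    0.01634
  solve Keq expr → x = -0.1408; check Q = 5.3540e-06
Then change container volume by factor 1.5 (V_new/V_old).
Step 2:
                   B          M          E
  Initial     0.6055     0.6755    0.01089
  Change   -0.002225   0.001112   0.003337
  Equil       0.6033     0.6766    0.01423
  solve Keq expr → x = 0.001112; check Q = 5.3540e-06
Then add 0.02224 M of E.
Step 3:
                   B          M          E
  Initial     0.6033     0.6766    0.03647
  Change     0.01464  -0.007319   -0.02196
  Equil       0.6179     0.6692    0.01451
  solve Keq expr → x = -0.007319; check Q = 5.3540e-06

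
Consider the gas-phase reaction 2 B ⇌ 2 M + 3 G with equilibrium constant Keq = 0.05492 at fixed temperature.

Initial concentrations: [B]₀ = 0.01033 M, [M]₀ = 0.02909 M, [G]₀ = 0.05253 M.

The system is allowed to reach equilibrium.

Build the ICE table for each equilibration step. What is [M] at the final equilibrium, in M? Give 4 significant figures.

Q₀ = 0.00115 vs Keq = 0.05492 ⇒ Q<K, forward
Step 1:
                  B         M         G
  I         0.01033   0.02909   0.05253
  C       -0.007772  0.007772   0.01166
  E        0.002558   0.03686   0.06419
  solve Keq expr → x = 0.003886; check Q = 0.05492

[M]_eq = 0.03686 M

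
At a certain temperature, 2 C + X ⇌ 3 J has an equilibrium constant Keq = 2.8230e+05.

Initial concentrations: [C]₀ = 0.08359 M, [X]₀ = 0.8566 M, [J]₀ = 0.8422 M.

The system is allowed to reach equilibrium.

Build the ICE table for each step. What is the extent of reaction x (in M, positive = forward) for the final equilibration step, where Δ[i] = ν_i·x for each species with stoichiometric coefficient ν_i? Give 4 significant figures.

x = 0.04081 M

Q₀ = 99.81 vs Keq = 2.8230e+05 ⇒ Q<K, forward
Step 1:
                   C          X          J
  Initial    0.08359     0.8566     0.8422
  Change    -0.08162   -0.04081     0.1224
  Equil     0.001974     0.8158     0.9646
  solve Keq expr → x = 0.04081; check Q = 2.8230e+05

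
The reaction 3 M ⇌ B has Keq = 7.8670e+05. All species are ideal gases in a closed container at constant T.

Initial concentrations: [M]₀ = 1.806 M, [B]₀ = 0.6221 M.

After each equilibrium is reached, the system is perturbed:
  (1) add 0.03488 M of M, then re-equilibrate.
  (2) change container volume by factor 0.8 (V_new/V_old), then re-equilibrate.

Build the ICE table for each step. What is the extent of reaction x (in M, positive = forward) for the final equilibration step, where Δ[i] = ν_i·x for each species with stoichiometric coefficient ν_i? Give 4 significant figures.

x = 6.6820e-04 M

Q₀ = 0.1056 vs Keq = 7.8670e+05 ⇒ Q<K, forward
Step 1:
                    M           B
  I             1.806      0.6221
  C            -1.794      0.5981
  E           0.01158        1.22
  solve Keq expr → x = 0.5981; check Q = 7.8670e+05
Then add 0.03488 M of M.
Step 2:
                    M           B
  I           0.04646        1.22
  C          -0.03484     0.01161
  E           0.01161       1.232
  solve Keq expr → x = 0.01161; check Q = 7.8670e+05
Then change container volume by factor 0.8 (V_new/V_old).
Step 3:
                    M           B
  I           0.01452        1.54
  C         -0.002005  6.6820e-04
  E           0.01251        1.54
  solve Keq expr → x = 6.6820e-04; check Q = 7.8670e+05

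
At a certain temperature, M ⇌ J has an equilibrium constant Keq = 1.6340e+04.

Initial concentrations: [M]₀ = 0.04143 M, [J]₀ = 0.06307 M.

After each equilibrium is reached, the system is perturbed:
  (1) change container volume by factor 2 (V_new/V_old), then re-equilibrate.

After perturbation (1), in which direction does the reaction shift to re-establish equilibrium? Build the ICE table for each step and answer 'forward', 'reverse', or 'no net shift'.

Direction: no net shift

Q₀ = 1.522 vs Keq = 1.6340e+04 ⇒ Q<K, forward
Step 1:
                   M          J
  init       0.04143    0.06307
  Δ         -0.04142    0.04142
  eq      6.3950e-06     0.1045
  solve Keq expr → x = 0.04142; check Q = 1.6340e+04
Then change container volume by factor 2 (V_new/V_old).
Step 2:
                   M          J
  init    3.1975e-06    0.05225
  Δ                0          0
  eq      3.1975e-06    0.05225
  solve Keq expr → x = 0; check Q = 1.6340e+04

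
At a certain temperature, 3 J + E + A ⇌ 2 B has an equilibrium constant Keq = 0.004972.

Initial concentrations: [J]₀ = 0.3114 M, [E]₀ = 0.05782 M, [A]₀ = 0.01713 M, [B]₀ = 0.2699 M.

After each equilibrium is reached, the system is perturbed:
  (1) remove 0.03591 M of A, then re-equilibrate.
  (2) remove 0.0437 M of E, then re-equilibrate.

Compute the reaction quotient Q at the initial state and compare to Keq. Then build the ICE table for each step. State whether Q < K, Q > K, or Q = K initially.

Q₀ = 2436; Q > K (proceeds reverse)

Q₀ = 2436 vs Keq = 0.004972 ⇒ Q>K, reverse
Step 1:
                    J           E           A           B
  init         0.3114     0.05782     0.01713      0.2699
  Δ            0.3943      0.1314      0.1314     -0.2629
  eq           0.7057      0.1893      0.1486     0.00701
  solve Keq expr → x = -0.1314; check Q = 0.004972
Then remove 0.03591 M of A.
Step 2:
                    J           E           A           B
  init         0.7057      0.1893      0.1127     0.00701
  Δ          0.001305  4.3495e-04  4.3495e-04 -8.6990e-04
  eq            0.707      0.1897      0.1131     0.00614
  solve Keq expr → x = -4.3495e-04; check Q = 0.004972
Then remove 0.0437 M of E.
Step 3:
                    J           E           A           B
  init          0.707       0.146      0.1131     0.00614
  Δ          0.001089  3.6284e-04  3.6284e-04 -7.2568e-04
  eq           0.7081      0.1464      0.1135    0.005415
  solve Keq expr → x = -3.6284e-04; check Q = 0.004972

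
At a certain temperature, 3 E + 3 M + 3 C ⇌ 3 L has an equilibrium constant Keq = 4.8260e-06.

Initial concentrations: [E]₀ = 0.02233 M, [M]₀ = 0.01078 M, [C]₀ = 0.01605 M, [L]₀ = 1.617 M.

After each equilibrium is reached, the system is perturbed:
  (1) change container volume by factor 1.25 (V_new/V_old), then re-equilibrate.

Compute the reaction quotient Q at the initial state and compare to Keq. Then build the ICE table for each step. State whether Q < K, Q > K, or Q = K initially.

Q₀ = 7.3313e+16; Q > K (proceeds reverse)

Q₀ = 7.3313e+16 vs Keq = 4.8260e-06 ⇒ Q>K, reverse
Step 1:
                   E          M          C          L
  init       0.02233    0.01078    0.01605      1.617
  Δ            1.552      1.552      1.552     -1.552
  eq           1.574      1.563      1.568    0.06517
  solve Keq expr → x = -0.5173; check Q = 4.8260e-06
Then change container volume by factor 1.25 (V_new/V_old).
Step 2:
                   E          M          C          L
  init         1.259       1.25      1.254    0.05214
  Δ          0.01737    0.01737    0.01737   -0.01737
  eq           1.277      1.267      1.272    0.03477
  solve Keq expr → x = -0.005788; check Q = 4.8260e-06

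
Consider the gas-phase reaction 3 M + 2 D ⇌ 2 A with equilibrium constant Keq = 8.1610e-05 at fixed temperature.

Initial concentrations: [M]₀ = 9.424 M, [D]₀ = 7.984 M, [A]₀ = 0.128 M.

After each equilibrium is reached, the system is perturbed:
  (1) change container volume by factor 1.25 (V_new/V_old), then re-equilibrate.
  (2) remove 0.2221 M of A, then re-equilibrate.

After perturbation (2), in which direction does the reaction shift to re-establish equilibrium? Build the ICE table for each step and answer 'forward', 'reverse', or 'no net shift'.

Direction: forward

Q₀ = 3.0710e-07 vs Keq = 8.1610e-05 ⇒ Q<K, forward
Step 1:
                    M           D           A
  I             9.424       7.984       0.128
  C            -1.764      -1.176       1.176
  E              7.66       6.808       1.304
  solve Keq expr → x = 0.588; check Q = 8.1610e-05
Then change container volume by factor 1.25 (V_new/V_old).
Step 2:
                    M           D           A
  I             6.128       5.446       1.043
  C            0.3123      0.2082     -0.2082
  E              6.44       5.655      0.8349
  solve Keq expr → x = -0.1041; check Q = 8.1610e-05
Then remove 0.2221 M of A.
Step 3:
                    M           D           A
  I              6.44       5.655      0.6128
  C           -0.2332     -0.1555      0.1555
  E             6.207       5.499      0.7683
  solve Keq expr → x = 0.07773; check Q = 8.1610e-05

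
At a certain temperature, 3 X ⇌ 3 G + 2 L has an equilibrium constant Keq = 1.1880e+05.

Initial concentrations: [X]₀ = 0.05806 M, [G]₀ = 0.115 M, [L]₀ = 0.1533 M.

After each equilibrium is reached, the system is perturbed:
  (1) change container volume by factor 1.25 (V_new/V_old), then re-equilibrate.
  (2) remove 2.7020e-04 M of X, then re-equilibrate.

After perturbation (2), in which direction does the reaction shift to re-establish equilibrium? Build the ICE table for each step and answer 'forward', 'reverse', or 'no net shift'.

Q₀ = 0.1826 vs Keq = 1.1880e+05 ⇒ Q<K, forward
Step 1:
                   X          G          L
  I          0.05806      0.115     0.1533
  C          -0.0569     0.0569    0.03793
  E         0.001161     0.1719     0.1912
  solve Keq expr → x = 0.01897; check Q = 1.1880e+05
Then change container volume by factor 1.25 (V_new/V_old).
Step 2:
                   X          G          L
  I       9.2854e-04     0.1375      0.153
  C       -1.2731e-04 1.2731e-04 8.4874e-05
  E       8.0123e-04     0.1376     0.1531
  solve Keq expr → x = 4.2437e-05; check Q = 1.1880e+05
Then remove 2.7020e-04 M of X.
Step 3:
                   X          G          L
  I       5.3103e-04     0.1376     0.1531
  C       2.6802e-04 -2.6802e-04 -1.7868e-04
  E       7.9905e-04     0.1374     0.1529
  solve Keq expr → x = -8.9339e-05; check Q = 1.1880e+05

Direction: reverse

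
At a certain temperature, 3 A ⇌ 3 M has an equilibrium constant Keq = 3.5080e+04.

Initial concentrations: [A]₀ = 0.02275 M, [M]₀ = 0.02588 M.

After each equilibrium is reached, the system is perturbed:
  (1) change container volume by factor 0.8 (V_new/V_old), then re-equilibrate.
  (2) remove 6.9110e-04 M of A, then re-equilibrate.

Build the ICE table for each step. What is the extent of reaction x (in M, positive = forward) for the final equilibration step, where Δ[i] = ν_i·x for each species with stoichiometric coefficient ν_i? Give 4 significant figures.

x = -2.2354e-04 M

Q₀ = 1.472 vs Keq = 3.5080e+04 ⇒ Q<K, forward
Step 1:
                    A           M
  I           0.02275     0.02588
  C          -0.02131     0.02131
  E          0.001442     0.04719
  solve Keq expr → x = 0.007103; check Q = 3.5080e+04
Then change container volume by factor 0.8 (V_new/V_old).
Step 2:
                    A           M
  I          0.001802     0.05899
  C                 0           0
  E          0.001802     0.05899
  solve Keq expr → x = 0; check Q = 3.5080e+04
Then remove 6.9110e-04 M of A.
Step 3:
                    A           M
  I          0.001111     0.05899
  C        6.7061e-04 -6.7061e-04
  E          0.001781     0.05832
  solve Keq expr → x = -2.2354e-04; check Q = 3.5080e+04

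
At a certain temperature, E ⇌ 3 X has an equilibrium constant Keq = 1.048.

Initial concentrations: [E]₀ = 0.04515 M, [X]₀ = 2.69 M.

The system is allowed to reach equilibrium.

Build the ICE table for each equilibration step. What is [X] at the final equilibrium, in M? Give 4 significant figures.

[X]_eq = 0.8793 M

Q₀ = 431.1 vs Keq = 1.048 ⇒ Q>K, reverse
Step 1:
                   E          X
  I          0.04515       2.69
  C           0.6036     -1.811
  E           0.6487     0.8793
  solve Keq expr → x = -0.6036; check Q = 1.048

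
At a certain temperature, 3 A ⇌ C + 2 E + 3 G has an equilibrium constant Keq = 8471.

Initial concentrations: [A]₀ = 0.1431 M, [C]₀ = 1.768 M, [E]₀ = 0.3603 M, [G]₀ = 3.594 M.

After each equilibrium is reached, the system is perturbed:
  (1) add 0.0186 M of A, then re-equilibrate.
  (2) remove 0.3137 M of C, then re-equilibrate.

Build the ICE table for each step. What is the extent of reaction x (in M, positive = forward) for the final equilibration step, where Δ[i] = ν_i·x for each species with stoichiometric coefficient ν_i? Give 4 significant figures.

x = 0.002075 M

Q₀ = 3636 vs Keq = 8471 ⇒ Q<K, forward
Step 1:
                   A          C          E          G
  Initial     0.1431      1.768     0.3603      3.594
  Change    -0.03004    0.01001    0.02003    0.03004
  Equil       0.1131      1.778     0.3803      3.624
  solve Keq expr → x = 0.01001; check Q = 8471
Then add 0.0186 M of A.
Step 2:
                   A          C          E          G
  Initial     0.1317      1.778     0.3803      3.624
  Change    -0.01589   0.005297    0.01059    0.01589
  Equil       0.1158      1.783     0.3909       3.64
  solve Keq expr → x = 0.005297; check Q = 8471
Then remove 0.3137 M of C.
Step 3:
                   A          C          E          G
  Initial     0.1158       1.47     0.3909       3.64
  Change   -0.006225   0.002075    0.00415   0.006225
  Equil       0.1095      1.472     0.3951      3.646
  solve Keq expr → x = 0.002075; check Q = 8471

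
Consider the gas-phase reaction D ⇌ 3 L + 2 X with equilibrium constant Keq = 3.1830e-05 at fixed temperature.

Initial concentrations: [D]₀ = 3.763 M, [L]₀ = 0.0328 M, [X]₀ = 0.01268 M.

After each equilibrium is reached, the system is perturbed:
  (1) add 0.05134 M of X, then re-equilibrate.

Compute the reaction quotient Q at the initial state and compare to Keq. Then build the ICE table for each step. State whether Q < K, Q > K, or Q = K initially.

Q₀ = 1.5077e-09; Q < K (proceeds forward)

Q₀ = 1.5077e-09 vs Keq = 3.1830e-05 ⇒ Q<K, forward
Step 1:
                   D          L          X
  I            3.763     0.0328    0.01268
  C         -0.05517     0.1655     0.1103
  E            3.708     0.1983      0.123
  solve Keq expr → x = 0.05517; check Q = 3.1830e-05
Then add 0.05134 M of X.
Step 2:
                   D          L          X
  I            3.708     0.1983     0.1744
  C         0.009485   -0.02845   -0.01897
  E            3.717     0.1699     0.1554
  solve Keq expr → x = -0.009485; check Q = 3.1830e-05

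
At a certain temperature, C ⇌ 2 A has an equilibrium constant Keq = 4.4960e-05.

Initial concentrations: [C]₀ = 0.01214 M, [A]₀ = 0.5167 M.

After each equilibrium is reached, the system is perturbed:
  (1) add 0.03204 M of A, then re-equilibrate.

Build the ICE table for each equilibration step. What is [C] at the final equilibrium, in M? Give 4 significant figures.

[C]_eq = 0.2847 M

Q₀ = 21.99 vs Keq = 4.4960e-05 ⇒ Q>K, reverse
Step 1:
                    C           A
  Initial     0.01214      0.5167
  Change       0.2566     -0.5132
  Equil        0.2688    0.003476
  solve Keq expr → x = -0.2566; check Q = 4.4960e-05
Then add 0.03204 M of A.
Step 2:
                    C           A
  Initial      0.2688     0.03552
  Change      0.01597    -0.03194
  Equil        0.2847    0.003578
  solve Keq expr → x = -0.01597; check Q = 4.4960e-05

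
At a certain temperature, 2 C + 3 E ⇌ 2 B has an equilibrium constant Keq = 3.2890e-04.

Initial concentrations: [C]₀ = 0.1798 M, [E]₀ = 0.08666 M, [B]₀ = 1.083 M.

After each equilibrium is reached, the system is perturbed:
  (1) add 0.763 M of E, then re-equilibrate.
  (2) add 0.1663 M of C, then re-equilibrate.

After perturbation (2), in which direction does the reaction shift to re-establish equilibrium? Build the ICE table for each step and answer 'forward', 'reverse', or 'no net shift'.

Q₀ = 5.5747e+04 vs Keq = 3.2890e-04 ⇒ Q>K, reverse
Step 1:
                    C           E           B
  init         0.1798     0.08666       1.083
  Δ             1.037       1.555      -1.037
  eq            1.216       1.642      0.0464
  solve Keq expr → x = -0.5183; check Q = 3.2890e-04
Then add 0.763 M of E.
Step 2:
                    C           E           B
  init          1.216       2.405      0.0464
  Δ          -0.03139    -0.04709     0.03139
  eq            1.185       2.357     0.07779
  solve Keq expr → x = 0.0157; check Q = 3.2890e-04
Then add 0.1663 M of C.
Step 3:
                    C           E           B
  init          1.351       2.357     0.07779
  Δ         -0.009496    -0.01424    0.009496
  eq            1.342       2.343     0.08729
  solve Keq expr → x = 0.004748; check Q = 3.2890e-04

Direction: forward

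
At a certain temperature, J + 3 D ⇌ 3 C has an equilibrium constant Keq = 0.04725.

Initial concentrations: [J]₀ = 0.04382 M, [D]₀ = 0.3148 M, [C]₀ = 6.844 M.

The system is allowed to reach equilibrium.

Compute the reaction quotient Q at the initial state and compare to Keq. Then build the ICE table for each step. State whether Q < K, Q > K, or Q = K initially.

Q₀ = 2.3451e+05; Q > K (proceeds reverse)

Q₀ = 2.3451e+05 vs Keq = 0.04725 ⇒ Q>K, reverse
Step 1:
                   J          D          C
  init       0.04382     0.3148      6.844
  Δ            1.571      4.712     -4.712
  eq           1.615      5.027      2.132
  solve Keq expr → x = -1.571; check Q = 0.04725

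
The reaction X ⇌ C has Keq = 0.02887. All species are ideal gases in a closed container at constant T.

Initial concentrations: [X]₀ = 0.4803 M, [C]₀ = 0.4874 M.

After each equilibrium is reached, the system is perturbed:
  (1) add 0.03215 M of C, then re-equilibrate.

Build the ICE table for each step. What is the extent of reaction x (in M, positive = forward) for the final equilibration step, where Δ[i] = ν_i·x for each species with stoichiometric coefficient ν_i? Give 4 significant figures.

x = -0.03125 M

Q₀ = 1.015 vs Keq = 0.02887 ⇒ Q>K, reverse
Step 1:
                    X           C
  I            0.4803      0.4874
  C            0.4602     -0.4602
  E            0.9405     0.02715
  solve Keq expr → x = -0.4602; check Q = 0.02887
Then add 0.03215 M of C.
Step 2:
                    X           C
  I            0.9405      0.0593
  C           0.03125    -0.03125
  E            0.9718     0.02806
  solve Keq expr → x = -0.03125; check Q = 0.02887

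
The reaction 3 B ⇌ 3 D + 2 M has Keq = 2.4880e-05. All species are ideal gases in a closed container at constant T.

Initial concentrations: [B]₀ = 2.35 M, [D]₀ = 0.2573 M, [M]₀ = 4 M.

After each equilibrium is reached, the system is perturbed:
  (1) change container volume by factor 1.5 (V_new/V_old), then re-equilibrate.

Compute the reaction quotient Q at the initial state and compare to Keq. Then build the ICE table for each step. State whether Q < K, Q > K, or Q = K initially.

Q₀ = 0.021 vs Keq = 2.4880e-05 ⇒ Q>K, reverse
Step 1:
                   B          D          M
  init          2.35     0.2573          4
  Δ           0.2267    -0.2267    -0.1511
  eq           2.577    0.03063      3.849
  solve Keq expr → x = -0.07556; check Q = 2.4880e-05
Then change container volume by factor 1.5 (V_new/V_old).
Step 2:
                   B          D          M
  init         1.718    0.02042      2.566
  Δ        -0.006212   0.006212   0.004141
  eq           1.712    0.02663       2.57
  solve Keq expr → x = 0.002071; check Q = 2.4880e-05

Q₀ = 0.021; Q > K (proceeds reverse)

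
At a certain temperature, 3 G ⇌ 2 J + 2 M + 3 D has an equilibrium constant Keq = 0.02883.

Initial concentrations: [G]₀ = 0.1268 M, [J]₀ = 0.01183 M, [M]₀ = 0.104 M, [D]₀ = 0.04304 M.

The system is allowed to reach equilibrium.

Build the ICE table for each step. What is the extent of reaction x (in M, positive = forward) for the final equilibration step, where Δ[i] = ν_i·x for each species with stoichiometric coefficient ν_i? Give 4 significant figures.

Q₀ = 5.9196e-08 vs Keq = 0.02883 ⇒ Q<K, forward
Step 1:
                   G          J          M          D
  init        0.1268    0.01183      0.104    0.04304
  Δ          -0.1003     0.0669     0.0669     0.1003
  eq         0.02645    0.07873     0.1709     0.1434
  solve Keq expr → x = 0.03345; check Q = 0.02883

x = 0.03345 M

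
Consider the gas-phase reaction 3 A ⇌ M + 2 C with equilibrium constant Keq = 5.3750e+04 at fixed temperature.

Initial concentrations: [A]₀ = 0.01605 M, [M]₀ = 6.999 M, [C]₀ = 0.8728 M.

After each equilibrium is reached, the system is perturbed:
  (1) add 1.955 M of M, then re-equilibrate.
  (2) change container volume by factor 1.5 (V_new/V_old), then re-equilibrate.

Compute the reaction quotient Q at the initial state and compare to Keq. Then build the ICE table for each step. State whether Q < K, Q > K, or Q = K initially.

Q₀ = 1.2896e+06 vs Keq = 5.3750e+04 ⇒ Q>K, reverse
Step 1:
                    A           M           C
  Initial     0.01605       6.999      0.8728
  Change      0.02952    -0.00984    -0.01968
  Equil       0.04557       6.989      0.8531
  solve Keq expr → x = -0.00984; check Q = 5.3750e+04
Then add 1.955 M of M.
Step 2:
                    A           M           C
  Initial     0.04557       8.944      0.8531
  Change     0.003804   -0.001268   -0.002536
  Equil       0.04938       8.943      0.8506
  solve Keq expr → x = -0.001268; check Q = 5.3750e+04
Then change container volume by factor 1.5 (V_new/V_old).
Step 3:
                    A           M           C
  Initial     0.03292       5.962      0.5671
  Change            0           0           0
  Equil       0.03292       5.962      0.5671
  solve Keq expr → x = 0; check Q = 5.3750e+04

Q₀ = 1.2896e+06; Q > K (proceeds reverse)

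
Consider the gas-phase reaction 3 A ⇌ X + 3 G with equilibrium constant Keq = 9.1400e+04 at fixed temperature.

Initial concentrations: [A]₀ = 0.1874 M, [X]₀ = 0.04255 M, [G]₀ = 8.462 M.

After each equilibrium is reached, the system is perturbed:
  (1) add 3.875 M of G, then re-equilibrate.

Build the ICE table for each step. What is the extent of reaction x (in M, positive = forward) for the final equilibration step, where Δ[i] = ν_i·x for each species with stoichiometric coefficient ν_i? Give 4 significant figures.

x = -0.01033 M

Q₀ = 3918 vs Keq = 9.1400e+04 ⇒ Q<K, forward
Step 1:
                   A          X          G
  init        0.1874    0.04255      8.462
  Δ          -0.1062    0.03538     0.1062
  eq         0.08125    0.07793      8.568
  solve Keq expr → x = 0.03538; check Q = 9.1400e+04
Then add 3.875 M of G.
Step 2:
                   A          X          G
  init       0.08125    0.07793      12.44
  Δ            0.031   -0.01033     -0.031
  eq          0.1122     0.0676      12.41
  solve Keq expr → x = -0.01033; check Q = 9.1400e+04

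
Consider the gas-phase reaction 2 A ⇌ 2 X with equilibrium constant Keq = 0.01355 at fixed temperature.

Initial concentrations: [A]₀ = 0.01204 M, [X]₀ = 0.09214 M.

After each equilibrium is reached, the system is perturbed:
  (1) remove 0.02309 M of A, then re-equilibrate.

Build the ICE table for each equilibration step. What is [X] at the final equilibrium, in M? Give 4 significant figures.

[X]_eq = 0.008455 M

Q₀ = 58.57 vs Keq = 0.01355 ⇒ Q>K, reverse
Step 1:
                    A           X
  init        0.01204     0.09214
  Δ           0.08128    -0.08128
  eq          0.09332     0.01086
  solve Keq expr → x = -0.04064; check Q = 0.01355
Then remove 0.02309 M of A.
Step 2:
                    A           X
  init        0.07023     0.01086
  Δ          0.002408   -0.002408
  eq          0.07263    0.008455
  solve Keq expr → x = -0.001204; check Q = 0.01355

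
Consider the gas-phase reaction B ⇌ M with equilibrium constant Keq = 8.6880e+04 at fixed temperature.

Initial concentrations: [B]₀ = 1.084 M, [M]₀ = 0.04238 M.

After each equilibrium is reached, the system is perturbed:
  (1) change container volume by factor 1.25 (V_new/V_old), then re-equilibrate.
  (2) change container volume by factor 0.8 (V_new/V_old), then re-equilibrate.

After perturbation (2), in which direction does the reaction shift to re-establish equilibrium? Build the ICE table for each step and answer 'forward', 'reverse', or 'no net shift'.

Q₀ = 0.0391 vs Keq = 8.6880e+04 ⇒ Q<K, forward
Step 1:
                  B         M
  I           1.084   0.04238
  C          -1.084     1.084
  E       1.2965e-05     1.126
  solve Keq expr → x = 1.084; check Q = 8.6880e+04
Then change container volume by factor 1.25 (V_new/V_old).
Step 2:
                  B         M
  I       1.0372e-05    0.9011
  C               0         0
  E       1.0372e-05    0.9011
  solve Keq expr → x = 0; check Q = 8.6880e+04
Then change container volume by factor 0.8 (V_new/V_old).
Step 3:
                  B         M
  I       1.2965e-05     1.126
  C               0         0
  E       1.2965e-05     1.126
  solve Keq expr → x = 0; check Q = 8.6880e+04

Direction: no net shift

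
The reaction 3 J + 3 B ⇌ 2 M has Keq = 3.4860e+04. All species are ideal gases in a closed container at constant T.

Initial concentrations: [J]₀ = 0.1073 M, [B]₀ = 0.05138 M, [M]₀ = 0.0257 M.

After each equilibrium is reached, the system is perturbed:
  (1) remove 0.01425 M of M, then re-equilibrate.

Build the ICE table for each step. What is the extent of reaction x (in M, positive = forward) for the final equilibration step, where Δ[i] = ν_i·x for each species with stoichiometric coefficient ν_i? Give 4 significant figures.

Q₀ = 3942 vs Keq = 3.4860e+04 ⇒ Q<K, forward
Step 1:
                  J         B         M
  init       0.1073   0.05138    0.0257
  Δ        -0.01523  -0.01523   0.01015
  eq        0.09207   0.03615   0.03585
  solve Keq expr → x = 0.005076; check Q = 3.4860e+04
Then remove 0.01425 M of M.
Step 2:
                  J         B         M
  init      0.09207   0.03615    0.0216
  Δ       -0.005606 -0.005606  0.003738
  eq        0.08646   0.03054   0.02534
  solve Keq expr → x = 0.001869; check Q = 3.4860e+04

x = 0.001869 M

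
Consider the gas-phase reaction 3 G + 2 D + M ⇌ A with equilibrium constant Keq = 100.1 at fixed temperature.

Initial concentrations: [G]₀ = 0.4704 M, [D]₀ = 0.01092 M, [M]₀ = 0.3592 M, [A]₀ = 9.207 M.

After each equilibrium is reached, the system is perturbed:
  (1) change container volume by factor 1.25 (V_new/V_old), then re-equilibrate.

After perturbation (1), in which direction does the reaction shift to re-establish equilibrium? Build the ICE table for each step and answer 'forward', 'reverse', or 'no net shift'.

Q₀ = 2.0651e+06 vs Keq = 100.1 ⇒ Q>K, reverse
Step 1:
                    G           D           M           A
  I            0.4704     0.01092      0.3592       9.207
  C            0.5631      0.3754      0.1877     -0.1877
  E             1.034      0.3863      0.5469       9.019
  solve Keq expr → x = -0.1877; check Q = 100.1
Then change container volume by factor 1.25 (V_new/V_old).
Step 2:
                    G           D           M           A
  I            0.8268      0.3091      0.4375       7.215
  C            0.1415     0.09434     0.04717    -0.04717
  E            0.9683      0.4034      0.4847       7.168
  solve Keq expr → x = -0.04717; check Q = 100.1

Direction: reverse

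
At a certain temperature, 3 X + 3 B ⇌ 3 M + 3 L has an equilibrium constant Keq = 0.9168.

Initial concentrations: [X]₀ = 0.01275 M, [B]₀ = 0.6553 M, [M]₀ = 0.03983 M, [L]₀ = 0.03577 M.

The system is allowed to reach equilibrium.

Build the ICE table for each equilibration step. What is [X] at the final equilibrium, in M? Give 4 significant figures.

[X]_eq = 0.003518 M

Q₀ = 0.004958 vs Keq = 0.9168 ⇒ Q<K, forward
Step 1:
                  X         B         M         L
  Initial   0.01275    0.6553   0.03983   0.03577
  Change  -0.009232 -0.009232  0.009232  0.009232
  Equil    0.003518    0.6461   0.04906     0.045
  solve Keq expr → x = 0.003077; check Q = 0.9168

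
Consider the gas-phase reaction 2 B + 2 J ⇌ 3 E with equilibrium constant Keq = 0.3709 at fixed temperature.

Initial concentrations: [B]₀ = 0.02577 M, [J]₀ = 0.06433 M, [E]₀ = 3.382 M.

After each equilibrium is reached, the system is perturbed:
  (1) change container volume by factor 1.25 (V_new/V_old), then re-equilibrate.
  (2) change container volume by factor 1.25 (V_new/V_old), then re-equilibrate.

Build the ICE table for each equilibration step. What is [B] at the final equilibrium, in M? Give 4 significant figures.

[B]_eq = 0.9833 M

Q₀ = 1.4076e+07 vs Keq = 0.3709 ⇒ Q>K, reverse
Step 1:
                    B           J           E
  Initial     0.02577     0.06433       3.382
  Change        1.442       1.442      -2.163
  Equil         1.468       1.506       1.219
  solve Keq expr → x = -0.7209; check Q = 0.3709
Then change container volume by factor 1.25 (V_new/V_old).
Step 2:
                    B           J           E
  Initial       1.174       1.205      0.9754
  Change      0.02776     0.02776    -0.04163
  Equil         1.202       1.233      0.9337
  solve Keq expr → x = -0.01388; check Q = 0.3709
Then change container volume by factor 1.25 (V_new/V_old).
Step 3:
                    B           J           E
  Initial      0.9615      0.9862       0.747
  Change      0.02183     0.02183    -0.03274
  Equil        0.9833       1.008      0.7143
  solve Keq expr → x = -0.01091; check Q = 0.3709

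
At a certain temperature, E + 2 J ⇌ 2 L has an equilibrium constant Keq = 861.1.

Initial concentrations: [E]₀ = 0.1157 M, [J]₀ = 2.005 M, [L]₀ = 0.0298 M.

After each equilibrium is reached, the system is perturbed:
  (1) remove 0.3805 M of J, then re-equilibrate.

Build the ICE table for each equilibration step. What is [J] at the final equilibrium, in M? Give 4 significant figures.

Q₀ = 0.001909 vs Keq = 861.1 ⇒ Q<K, forward
Step 1:
                  E         J         L
  I          0.1157     2.005    0.0298
  C         -0.1157   -0.2313    0.2313
  E       2.5176e-05     1.774    0.2611
  solve Keq expr → x = 0.1157; check Q = 861.1
Then remove 0.3805 M of J.
Step 2:
                  E         J         L
  I       2.5176e-05     1.393    0.2611
  C       1.5619e-05 3.1238e-05 -3.1238e-05
  E       4.0795e-05     1.393    0.2611
  solve Keq expr → x = -1.5619e-05; check Q = 861.1

[J]_eq = 1.393 M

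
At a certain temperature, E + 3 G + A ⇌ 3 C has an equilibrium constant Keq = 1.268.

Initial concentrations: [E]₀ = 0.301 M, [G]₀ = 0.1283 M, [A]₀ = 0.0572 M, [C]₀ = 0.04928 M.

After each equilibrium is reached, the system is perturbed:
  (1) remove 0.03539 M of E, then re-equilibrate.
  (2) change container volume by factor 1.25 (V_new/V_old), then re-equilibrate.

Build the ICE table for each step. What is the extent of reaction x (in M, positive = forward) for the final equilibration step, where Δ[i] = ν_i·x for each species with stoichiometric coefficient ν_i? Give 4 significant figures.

x = -0.001075 M

Q₀ = 3.291 vs Keq = 1.268 ⇒ Q>K, reverse
Step 1:
                    E           G           A           C
  init          0.301      0.1283      0.0572     0.04928
  Δ          0.003272    0.009815    0.003272   -0.009815
  eq           0.3043      0.1381     0.06047     0.03947
  solve Keq expr → x = -0.003272; check Q = 1.268
Then remove 0.03539 M of E.
Step 2:
                    E           G           A           C
  init         0.2689      0.1381     0.06047     0.03947
  Δ        3.9057e-04    0.001172  3.9057e-04   -0.001172
  eq           0.2693      0.1393     0.06086     0.03829
  solve Keq expr → x = -3.9057e-04; check Q = 1.268
Then change container volume by factor 1.25 (V_new/V_old).
Step 3:
                    E           G           A           C
  init         0.2154      0.1114     0.04869     0.03063
  Δ          0.001075    0.003226    0.001075   -0.003226
  eq           0.2165      0.1147     0.04977     0.02741
  solve Keq expr → x = -0.001075; check Q = 1.268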